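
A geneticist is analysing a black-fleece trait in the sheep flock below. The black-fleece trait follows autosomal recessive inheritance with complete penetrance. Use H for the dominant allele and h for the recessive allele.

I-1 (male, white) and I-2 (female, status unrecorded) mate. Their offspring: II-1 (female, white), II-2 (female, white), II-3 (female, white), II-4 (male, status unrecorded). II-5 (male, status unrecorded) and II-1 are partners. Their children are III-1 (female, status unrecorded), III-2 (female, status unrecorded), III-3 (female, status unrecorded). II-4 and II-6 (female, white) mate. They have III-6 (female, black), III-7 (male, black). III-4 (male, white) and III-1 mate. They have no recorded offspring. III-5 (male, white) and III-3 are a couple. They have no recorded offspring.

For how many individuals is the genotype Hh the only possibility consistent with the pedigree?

Obligate heterozygotes: II-6 is white so carries H and passed h to III-6 (hh), so II-6 is Hh.
Every other individual is either homozygous by phenotype or has at least one consistent homozygous assignment, so the count is 1.

1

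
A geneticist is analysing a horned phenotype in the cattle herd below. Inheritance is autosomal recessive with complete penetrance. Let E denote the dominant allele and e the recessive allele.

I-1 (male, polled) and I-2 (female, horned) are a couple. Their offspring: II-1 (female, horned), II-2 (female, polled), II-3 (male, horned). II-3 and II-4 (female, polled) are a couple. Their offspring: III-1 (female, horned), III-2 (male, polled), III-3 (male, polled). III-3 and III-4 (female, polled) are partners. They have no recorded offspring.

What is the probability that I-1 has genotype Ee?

I-1 is polled so carries E and passed e to II-1 (ee), so I-1 is Ee, giving P(Ee) = 1.

1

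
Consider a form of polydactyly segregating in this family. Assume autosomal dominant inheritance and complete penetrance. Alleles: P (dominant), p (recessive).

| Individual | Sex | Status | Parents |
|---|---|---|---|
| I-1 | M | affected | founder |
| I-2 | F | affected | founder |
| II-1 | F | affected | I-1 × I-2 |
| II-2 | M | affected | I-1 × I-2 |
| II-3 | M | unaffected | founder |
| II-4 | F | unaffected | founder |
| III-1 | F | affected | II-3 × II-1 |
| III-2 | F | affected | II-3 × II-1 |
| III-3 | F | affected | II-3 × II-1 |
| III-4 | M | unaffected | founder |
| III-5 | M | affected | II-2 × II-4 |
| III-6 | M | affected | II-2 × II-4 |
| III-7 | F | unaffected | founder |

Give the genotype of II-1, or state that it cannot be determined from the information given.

cannot be determined

II-1's phenotype allows PP or Pp, and no parent or child forces a single allele at both positions; consistent genotype assignments exist with II-1 as PP or Pp.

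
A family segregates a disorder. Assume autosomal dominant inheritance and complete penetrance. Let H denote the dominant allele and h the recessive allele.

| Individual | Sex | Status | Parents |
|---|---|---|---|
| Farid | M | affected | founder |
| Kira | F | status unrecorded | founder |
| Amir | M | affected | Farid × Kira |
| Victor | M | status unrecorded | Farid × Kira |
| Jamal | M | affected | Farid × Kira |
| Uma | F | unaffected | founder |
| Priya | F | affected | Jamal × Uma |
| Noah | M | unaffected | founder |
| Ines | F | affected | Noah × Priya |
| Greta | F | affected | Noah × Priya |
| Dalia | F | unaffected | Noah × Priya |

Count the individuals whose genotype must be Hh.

3

Obligate heterozygotes: Priya is affected so carries H and received h from Uma (hh), so Priya is Hh; Ines is affected so carries H and received h from Noah (hh), so Ines is Hh; Greta is affected so carries H and received h from Noah (hh), so Greta is Hh.
Every other individual is either homozygous by phenotype or has at least one consistent homozygous assignment, so the count is 3.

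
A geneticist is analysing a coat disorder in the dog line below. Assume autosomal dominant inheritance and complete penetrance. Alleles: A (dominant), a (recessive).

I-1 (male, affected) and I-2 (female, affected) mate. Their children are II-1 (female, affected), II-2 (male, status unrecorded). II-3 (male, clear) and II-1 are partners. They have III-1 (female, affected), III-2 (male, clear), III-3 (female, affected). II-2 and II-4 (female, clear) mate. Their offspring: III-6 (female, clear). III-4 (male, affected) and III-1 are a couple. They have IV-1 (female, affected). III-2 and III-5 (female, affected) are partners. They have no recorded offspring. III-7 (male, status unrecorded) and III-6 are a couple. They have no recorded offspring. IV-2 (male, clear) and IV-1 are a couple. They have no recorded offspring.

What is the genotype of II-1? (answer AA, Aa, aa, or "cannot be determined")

From phenotype alone, II-1 is AA or Aa.
II-1 is affected so carries A and passed a to III-2 (aa), so II-1 is Aa.

Aa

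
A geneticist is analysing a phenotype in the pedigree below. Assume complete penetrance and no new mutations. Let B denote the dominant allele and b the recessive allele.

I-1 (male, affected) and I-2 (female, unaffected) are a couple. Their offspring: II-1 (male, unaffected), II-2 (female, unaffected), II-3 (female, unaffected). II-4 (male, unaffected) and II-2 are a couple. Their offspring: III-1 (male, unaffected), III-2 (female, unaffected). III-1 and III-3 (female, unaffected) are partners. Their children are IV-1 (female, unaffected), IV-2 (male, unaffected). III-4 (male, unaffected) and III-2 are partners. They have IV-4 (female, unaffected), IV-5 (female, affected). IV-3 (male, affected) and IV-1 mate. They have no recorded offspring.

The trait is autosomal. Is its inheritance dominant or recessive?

III-4 and III-2 are both unaffected yet have an affected child IV-5. Under dominance, an affected child requires at least one affected parent, so the trait cannot be dominant.

recessive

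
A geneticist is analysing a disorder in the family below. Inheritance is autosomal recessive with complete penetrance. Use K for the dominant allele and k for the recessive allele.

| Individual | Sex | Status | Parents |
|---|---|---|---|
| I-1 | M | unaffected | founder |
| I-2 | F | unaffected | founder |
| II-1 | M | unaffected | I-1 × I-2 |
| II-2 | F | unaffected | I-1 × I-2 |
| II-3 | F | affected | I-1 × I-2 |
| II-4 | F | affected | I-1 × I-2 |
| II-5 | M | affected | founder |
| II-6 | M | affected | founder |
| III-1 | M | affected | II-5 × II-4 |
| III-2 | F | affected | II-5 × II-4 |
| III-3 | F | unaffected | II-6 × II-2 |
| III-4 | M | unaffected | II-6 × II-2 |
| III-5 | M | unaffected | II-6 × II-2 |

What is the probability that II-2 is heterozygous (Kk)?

I-1 is unaffected so carries K and passed k to II-3 (kk), so I-1 is Kk.
I-2 is unaffected so carries K and passed k to II-3 (kk), so I-2 is Kk.
Their cross gives offspring ratios 1/4 KK : 1/2 Kk : 1/4 kk. Conditioning on II-2 being unaffected, P(Kk) = 1/2 / 3/4 = 2/3 before taking II-2's own offspring into account.
II-6 is affected, so II-6 is kk.
Now use II-2's offspring. Probability of each recorded status — unaffected daughter III-3: 1/2 if II-2 is Kk, 1 if KK; unaffected son III-4: 1/2 if II-2 is Kk, 1 if KK; unaffected son III-5: 1/2 if II-2 is Kk, 1 if KK.
Bayes: P(Kk) = 2/3·1/8 / (2/3·1/8 + 1/3·1) = 1/5.

1/5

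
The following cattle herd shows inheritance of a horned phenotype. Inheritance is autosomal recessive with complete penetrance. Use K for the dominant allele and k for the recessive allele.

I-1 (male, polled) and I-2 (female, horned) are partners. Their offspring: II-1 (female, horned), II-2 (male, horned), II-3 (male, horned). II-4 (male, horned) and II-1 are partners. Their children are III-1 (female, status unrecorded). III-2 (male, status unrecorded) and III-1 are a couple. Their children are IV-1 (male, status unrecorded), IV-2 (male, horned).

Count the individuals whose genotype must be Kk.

Obligate heterozygotes: I-1 is polled so carries K and passed k to II-1 (kk), so I-1 is Kk.
Every other individual is either homozygous by phenotype or has at least one consistent homozygous assignment, so the count is 1.

1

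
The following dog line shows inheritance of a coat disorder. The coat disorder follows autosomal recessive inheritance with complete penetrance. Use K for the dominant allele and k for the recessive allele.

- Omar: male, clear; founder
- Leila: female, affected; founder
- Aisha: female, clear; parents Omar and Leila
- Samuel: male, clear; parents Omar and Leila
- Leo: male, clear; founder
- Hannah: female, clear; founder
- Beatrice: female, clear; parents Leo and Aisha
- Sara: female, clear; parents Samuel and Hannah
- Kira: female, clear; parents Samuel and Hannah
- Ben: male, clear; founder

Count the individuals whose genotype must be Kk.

Obligate heterozygotes: Aisha is clear so carries K and received k from Leila (kk), so Aisha is Kk; Samuel is clear so carries K and received k from Leila (kk), so Samuel is Kk.
Every other individual is either homozygous by phenotype or has at least one consistent homozygous assignment, so the count is 2.

2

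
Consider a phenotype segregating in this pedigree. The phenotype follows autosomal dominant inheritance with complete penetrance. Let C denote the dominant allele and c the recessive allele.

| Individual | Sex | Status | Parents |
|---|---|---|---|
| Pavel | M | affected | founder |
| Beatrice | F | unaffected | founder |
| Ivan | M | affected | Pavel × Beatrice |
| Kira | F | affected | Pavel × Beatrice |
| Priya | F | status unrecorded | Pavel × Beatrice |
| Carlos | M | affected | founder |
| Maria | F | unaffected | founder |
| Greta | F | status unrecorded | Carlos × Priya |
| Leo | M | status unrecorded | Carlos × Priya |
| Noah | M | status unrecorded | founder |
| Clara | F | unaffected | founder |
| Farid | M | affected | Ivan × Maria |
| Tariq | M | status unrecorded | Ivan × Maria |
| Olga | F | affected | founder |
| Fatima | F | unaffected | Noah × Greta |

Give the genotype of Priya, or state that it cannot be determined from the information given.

cannot be determined

Priya's phenotype is unrecorded, and no parent or child forces a single allele at both positions; consistent genotype assignments exist with Priya as Cc or cc.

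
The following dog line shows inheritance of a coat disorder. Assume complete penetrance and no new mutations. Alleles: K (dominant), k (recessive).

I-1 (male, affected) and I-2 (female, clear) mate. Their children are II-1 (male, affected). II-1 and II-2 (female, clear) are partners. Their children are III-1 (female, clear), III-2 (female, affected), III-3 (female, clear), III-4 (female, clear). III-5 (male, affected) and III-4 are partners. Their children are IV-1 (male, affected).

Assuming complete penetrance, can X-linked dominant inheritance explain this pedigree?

Under X-linked dominant, II-1 (affected, male) cannot arise from I-1 (affected) × I-2 (clear).

No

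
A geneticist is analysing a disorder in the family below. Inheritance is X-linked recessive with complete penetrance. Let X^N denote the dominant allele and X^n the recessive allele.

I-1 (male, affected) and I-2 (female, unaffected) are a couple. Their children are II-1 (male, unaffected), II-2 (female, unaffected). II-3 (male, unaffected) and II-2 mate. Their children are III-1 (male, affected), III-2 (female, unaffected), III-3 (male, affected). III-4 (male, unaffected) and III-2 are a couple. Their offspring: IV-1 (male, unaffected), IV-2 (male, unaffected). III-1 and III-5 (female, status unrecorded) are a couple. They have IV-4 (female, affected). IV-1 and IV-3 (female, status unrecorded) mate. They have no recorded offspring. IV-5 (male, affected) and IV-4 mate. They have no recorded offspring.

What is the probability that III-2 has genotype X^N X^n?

1/5

II-3 is unaffected, so II-3 is X^N Y.
II-2 is unaffected so carries N and received n from I-1 (X^n Y), so II-2 is X^N X^n.
Their cross gives offspring ratios 1/2 X^N X^N : 1/2 X^N X^n. Conditioning on III-2 being unaffected, P(X^N X^n) = 1/2 / 1 = 1/2 before taking III-2's own offspring into account.
III-4 is unaffected, so III-4 is X^N Y.
Now use III-2's offspring. Probability of each recorded status — unaffected son IV-1: 1/2 if III-2 is X^N X^n, 1 if X^N X^N; unaffected son IV-2: 1/2 if III-2 is X^N X^n, 1 if X^N X^N.
Bayes: P(X^N X^n) = 1/2·1/4 / (1/2·1/4 + 1/2·1) = 1/5.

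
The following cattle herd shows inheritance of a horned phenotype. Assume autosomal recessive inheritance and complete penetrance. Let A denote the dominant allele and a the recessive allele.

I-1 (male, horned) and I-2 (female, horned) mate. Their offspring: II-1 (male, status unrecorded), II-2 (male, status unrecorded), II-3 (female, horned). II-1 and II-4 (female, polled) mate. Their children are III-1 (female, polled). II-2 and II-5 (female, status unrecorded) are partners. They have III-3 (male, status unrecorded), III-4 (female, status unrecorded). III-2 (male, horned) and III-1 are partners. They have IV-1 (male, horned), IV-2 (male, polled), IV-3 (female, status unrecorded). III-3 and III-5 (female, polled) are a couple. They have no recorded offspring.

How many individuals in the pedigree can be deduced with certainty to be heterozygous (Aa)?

Obligate heterozygotes: III-1 is polled so carries A and received a from II-1 (aa), so III-1 is Aa; IV-2 is polled so carries A and received a from III-2 (aa), so IV-2 is Aa.
Every other individual is either homozygous by phenotype or has at least one consistent homozygous assignment, so the count is 2.

2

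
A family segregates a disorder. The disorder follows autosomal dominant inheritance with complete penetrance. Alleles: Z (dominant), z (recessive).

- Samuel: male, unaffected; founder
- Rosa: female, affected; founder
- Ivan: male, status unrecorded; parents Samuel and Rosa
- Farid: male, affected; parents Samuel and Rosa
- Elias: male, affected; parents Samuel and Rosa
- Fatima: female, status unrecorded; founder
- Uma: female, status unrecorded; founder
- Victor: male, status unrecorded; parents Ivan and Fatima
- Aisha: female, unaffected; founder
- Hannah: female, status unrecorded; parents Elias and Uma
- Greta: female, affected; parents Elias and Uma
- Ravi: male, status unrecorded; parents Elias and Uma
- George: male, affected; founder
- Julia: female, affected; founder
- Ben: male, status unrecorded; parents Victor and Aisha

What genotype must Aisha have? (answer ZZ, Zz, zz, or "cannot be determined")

Aisha is unaffected, so Aisha is zz.

zz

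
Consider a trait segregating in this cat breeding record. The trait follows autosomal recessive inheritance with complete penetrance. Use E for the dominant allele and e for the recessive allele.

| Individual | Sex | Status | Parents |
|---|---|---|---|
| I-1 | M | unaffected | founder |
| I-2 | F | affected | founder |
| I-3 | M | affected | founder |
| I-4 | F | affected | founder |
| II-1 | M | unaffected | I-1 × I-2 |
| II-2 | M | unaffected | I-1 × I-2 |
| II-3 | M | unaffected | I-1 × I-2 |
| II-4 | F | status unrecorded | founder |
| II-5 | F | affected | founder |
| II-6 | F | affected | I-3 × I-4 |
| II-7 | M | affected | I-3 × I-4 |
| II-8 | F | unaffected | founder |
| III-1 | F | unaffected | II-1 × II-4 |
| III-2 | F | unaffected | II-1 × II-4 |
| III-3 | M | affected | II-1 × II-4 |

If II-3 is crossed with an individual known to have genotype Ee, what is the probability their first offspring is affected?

II-3 is unaffected so carries E and received e from I-2 (ee), so II-3 is Ee.
The cross gives 1/4 EE : 1/2 Ee : 1/4 ee, so P(offspring is affected) = 1/4.

1/4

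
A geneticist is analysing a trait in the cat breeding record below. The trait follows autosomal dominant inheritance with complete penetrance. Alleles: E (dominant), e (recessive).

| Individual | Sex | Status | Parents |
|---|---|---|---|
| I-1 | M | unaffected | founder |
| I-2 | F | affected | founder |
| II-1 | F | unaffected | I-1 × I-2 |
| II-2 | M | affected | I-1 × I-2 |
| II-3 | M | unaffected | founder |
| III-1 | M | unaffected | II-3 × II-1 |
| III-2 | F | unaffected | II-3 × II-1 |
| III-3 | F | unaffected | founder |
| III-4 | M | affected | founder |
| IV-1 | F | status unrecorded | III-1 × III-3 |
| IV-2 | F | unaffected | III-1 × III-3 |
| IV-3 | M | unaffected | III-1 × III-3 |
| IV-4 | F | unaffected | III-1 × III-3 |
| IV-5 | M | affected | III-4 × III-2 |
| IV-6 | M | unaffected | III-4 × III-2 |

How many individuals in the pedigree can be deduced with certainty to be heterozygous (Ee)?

Obligate heterozygotes: I-2 is affected so carries E and passed e to II-1 (ee), so I-2 is Ee; II-2 is affected so carries E and received e from I-1 (ee), so II-2 is Ee; III-4 is affected so carries E and passed e to IV-6 (ee), so III-4 is Ee; IV-5 is affected so carries E and received e from III-2 (ee), so IV-5 is Ee.
Every other individual is either homozygous by phenotype or has at least one consistent homozygous assignment, so the count is 4.

4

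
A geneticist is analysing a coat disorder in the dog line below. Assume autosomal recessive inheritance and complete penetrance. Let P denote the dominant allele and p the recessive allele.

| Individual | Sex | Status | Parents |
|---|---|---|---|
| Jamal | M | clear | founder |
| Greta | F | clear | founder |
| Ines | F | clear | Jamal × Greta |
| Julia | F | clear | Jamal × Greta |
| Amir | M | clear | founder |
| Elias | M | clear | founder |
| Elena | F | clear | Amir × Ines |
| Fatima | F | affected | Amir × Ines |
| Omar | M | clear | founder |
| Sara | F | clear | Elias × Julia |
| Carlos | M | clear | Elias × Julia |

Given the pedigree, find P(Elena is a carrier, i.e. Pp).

Amir is clear so carries P and passed p to Fatima (pp), so Amir is Pp.
Ines is clear so carries P and passed p to Fatima (pp), so Ines is Pp.
Their cross gives offspring ratios 1/4 PP : 1/2 Pp : 1/4 pp. Conditioning on Elena being clear, P(Pp) = 1/2 / 3/4 = 2/3.

2/3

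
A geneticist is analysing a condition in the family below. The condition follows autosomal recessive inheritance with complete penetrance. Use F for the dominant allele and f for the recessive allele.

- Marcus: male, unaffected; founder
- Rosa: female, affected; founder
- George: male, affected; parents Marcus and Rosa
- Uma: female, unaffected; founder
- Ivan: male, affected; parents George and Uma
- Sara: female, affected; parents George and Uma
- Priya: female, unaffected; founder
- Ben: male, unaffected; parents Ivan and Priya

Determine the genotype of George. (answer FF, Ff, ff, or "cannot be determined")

George is affected, so George is ff.

ff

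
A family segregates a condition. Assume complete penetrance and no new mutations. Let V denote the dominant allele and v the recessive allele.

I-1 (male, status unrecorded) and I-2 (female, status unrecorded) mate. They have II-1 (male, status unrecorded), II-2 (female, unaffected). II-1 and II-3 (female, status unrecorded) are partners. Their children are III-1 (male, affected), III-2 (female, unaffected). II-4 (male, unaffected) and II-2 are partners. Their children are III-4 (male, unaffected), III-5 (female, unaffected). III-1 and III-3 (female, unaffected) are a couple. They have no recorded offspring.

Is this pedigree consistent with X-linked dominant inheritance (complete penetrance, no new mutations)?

Yes

A consistent assignment under X-linked dominant exists: I-1 X^v Y, I-2 X^V X^v, II-1 X^v Y, II-2 X^v X^v, II-3 X^V X^v, II-4 X^v Y, III-1 X^V Y, III-2 X^v X^v, III-3 X^v X^v, III-4 X^v Y, III-5 X^v X^v.
In this assignment every recorded phenotype matches its genotype and every non-founder's genotype is obtainable from its parents' genotypes, so the pedigree is consistent.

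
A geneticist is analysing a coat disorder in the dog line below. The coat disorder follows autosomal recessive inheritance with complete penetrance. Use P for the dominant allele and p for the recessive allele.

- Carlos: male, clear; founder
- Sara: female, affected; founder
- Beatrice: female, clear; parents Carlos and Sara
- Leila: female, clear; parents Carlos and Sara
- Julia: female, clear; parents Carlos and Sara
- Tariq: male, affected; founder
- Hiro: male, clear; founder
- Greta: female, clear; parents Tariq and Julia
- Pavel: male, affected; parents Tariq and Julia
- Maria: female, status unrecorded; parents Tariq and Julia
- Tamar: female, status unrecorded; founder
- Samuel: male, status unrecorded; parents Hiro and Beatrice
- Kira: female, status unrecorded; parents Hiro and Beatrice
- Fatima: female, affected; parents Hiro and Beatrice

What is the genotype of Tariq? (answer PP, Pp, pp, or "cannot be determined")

Tariq is affected, so Tariq is pp.

pp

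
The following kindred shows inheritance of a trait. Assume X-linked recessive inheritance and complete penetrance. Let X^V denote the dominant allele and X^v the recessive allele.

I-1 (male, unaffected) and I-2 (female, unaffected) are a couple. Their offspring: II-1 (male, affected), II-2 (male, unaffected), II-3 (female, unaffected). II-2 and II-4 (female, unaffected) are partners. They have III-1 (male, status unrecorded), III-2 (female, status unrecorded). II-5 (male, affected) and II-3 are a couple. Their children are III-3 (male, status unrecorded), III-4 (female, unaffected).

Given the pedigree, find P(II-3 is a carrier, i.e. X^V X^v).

I-1 is unaffected, so I-1 is X^V Y.
I-2 is unaffected so carries V and passed v to II-1 (X^v Y), so I-2 is X^V X^v.
Their cross gives offspring ratios 1/2 X^V X^V : 1/2 X^V X^v. Conditioning on II-3 being unaffected, P(X^V X^v) = 1/2 / 1 = 1/2 before taking II-3's own offspring into account.
II-5 is affected, so II-5 is X^v Y.
Now use II-3's offspring. Probability of each recorded status — unaffected daughter III-4: 1/2 if II-3 is X^V X^v, 1 if X^V X^V. (III-3: equally likely either way, so uninformative.)
Bayes: P(X^V X^v) = 1/2·1/2 / (1/2·1/2 + 1/2·1) = 1/3.

1/3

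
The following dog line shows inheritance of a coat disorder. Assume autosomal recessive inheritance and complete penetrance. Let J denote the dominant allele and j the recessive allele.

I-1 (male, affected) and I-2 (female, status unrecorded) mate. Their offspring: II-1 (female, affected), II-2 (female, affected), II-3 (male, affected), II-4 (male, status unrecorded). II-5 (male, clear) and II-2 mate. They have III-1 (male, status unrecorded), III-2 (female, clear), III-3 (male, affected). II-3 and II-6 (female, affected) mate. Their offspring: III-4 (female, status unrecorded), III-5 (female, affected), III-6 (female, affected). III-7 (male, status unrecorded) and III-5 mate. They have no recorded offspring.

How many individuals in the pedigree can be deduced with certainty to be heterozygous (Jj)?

Obligate heterozygotes: II-5 is clear so carries J and passed j to III-3 (jj), so II-5 is Jj; III-2 is clear so carries J and received j from II-2 (jj), so III-2 is Jj.
Every other individual is either homozygous by phenotype or has at least one consistent homozygous assignment, so the count is 2.

2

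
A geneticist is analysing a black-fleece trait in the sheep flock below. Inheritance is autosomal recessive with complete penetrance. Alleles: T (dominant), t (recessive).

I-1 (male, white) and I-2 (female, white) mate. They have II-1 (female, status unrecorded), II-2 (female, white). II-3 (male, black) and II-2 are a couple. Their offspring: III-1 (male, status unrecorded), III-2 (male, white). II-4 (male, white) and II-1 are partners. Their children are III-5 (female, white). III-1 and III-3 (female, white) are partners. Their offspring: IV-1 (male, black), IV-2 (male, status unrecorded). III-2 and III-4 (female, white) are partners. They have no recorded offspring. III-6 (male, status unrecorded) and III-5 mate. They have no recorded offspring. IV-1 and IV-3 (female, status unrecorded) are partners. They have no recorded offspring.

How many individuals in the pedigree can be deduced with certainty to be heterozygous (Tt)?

Obligate heterozygotes: III-2 is white so carries T and received t from II-3 (tt), so III-2 is Tt; III-3 is white so carries T and passed t to IV-1 (tt), so III-3 is Tt.
Every other individual is either homozygous by phenotype or has at least one consistent homozygous assignment, so the count is 2.

2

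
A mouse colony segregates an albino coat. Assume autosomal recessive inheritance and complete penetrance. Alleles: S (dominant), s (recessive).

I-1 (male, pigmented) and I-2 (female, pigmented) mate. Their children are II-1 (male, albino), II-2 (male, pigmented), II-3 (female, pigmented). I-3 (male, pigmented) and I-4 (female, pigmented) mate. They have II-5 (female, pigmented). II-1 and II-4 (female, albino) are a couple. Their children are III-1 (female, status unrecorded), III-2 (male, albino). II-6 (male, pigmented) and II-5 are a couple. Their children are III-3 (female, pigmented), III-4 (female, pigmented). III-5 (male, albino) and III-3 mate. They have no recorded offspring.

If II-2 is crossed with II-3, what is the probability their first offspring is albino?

1/9

I-1 is pigmented so carries S and passed s to II-1 (ss), so I-1 is Ss.
I-2 is pigmented so carries S and passed s to II-1 (ss), so I-2 is Ss.
II-2 is a pigmented offspring of I-1 (Ss) × I-2 (Ss), whose cross gives 1/4 SS : 1/2 Ss : 1/4 ss; conditioning on being pigmented, II-2 is SS with probability 1/3, Ss with probability 2/3.
II-3 is a pigmented offspring of I-1 (Ss) × I-2 (Ss), whose cross gives 1/4 SS : 1/2 Ss : 1/4 ss; conditioning on being pigmented, II-3 is SS with probability 1/3, Ss with probability 2/3.
Summing over parental genotype combinations, P(offspring is albino) = 4/9·1/4 = 1/9.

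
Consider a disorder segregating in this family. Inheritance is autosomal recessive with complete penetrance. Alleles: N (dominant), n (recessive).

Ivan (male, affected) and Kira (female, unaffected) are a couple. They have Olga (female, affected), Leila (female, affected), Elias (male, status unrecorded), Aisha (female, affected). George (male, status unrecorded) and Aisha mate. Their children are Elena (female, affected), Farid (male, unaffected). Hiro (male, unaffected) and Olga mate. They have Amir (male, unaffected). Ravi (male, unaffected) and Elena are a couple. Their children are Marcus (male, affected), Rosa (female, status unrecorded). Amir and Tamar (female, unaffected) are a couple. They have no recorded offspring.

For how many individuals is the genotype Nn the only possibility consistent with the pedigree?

Obligate heterozygotes: Kira is unaffected so carries N and passed n to Olga (nn), so Kira is Nn; George passed N to Farid (Nn, whose n came from Aisha) and passed n to Elena (nn), so George is Nn; Farid is unaffected so carries N and received n from Aisha (nn), so Farid is Nn; Ravi is unaffected so carries N and passed n to Marcus (nn), so Ravi is Nn; Amir is unaffected so carries N and received n from Olga (nn), so Amir is Nn.
Every other individual is either homozygous by phenotype or has at least one consistent homozygous assignment, so the count is 5.

5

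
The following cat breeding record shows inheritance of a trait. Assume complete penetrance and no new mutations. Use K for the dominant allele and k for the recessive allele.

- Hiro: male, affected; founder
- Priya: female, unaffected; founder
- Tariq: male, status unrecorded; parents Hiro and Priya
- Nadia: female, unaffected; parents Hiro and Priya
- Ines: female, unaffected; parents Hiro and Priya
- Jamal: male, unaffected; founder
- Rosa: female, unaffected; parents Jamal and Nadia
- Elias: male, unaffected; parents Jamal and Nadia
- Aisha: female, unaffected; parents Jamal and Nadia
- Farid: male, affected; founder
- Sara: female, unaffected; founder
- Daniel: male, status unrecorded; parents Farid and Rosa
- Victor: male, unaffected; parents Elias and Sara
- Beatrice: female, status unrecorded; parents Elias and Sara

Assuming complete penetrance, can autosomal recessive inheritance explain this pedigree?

Yes

A consistent assignment under autosomal recessive exists: Hiro kk, Priya KK, Tariq Kk, Nadia Kk, Ines Kk, Jamal KK, Rosa KK, Elias KK, Aisha KK, Farid kk, Sara KK, Daniel Kk, Victor KK, Beatrice KK.
In this assignment every recorded phenotype matches its genotype and every non-founder's genotype is obtainable from its parents' genotypes, so the pedigree is consistent.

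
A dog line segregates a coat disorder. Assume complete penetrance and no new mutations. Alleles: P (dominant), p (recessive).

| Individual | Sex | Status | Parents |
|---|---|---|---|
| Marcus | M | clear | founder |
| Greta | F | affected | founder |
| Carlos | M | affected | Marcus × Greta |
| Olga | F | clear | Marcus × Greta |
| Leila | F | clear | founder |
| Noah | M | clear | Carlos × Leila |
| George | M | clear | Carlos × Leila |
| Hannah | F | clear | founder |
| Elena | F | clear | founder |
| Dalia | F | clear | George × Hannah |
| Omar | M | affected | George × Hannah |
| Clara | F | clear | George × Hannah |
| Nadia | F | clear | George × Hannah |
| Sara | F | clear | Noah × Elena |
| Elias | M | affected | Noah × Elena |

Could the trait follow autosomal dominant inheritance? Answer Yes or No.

Under autosomal dominant, Omar (affected, male) cannot arise from George (clear) × Hannah (clear).

No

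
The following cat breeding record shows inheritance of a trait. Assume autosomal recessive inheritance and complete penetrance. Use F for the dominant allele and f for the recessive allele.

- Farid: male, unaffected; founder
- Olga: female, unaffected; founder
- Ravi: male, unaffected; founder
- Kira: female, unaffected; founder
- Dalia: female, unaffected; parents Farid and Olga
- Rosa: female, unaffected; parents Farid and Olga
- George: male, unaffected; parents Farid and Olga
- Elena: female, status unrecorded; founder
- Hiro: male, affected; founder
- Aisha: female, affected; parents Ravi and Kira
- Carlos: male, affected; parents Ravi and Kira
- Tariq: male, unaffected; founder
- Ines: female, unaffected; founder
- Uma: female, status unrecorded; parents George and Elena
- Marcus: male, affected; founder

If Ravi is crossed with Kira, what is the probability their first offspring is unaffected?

Ravi is unaffected so carries F and passed f to Aisha (ff), so Ravi is Ff.
Kira is unaffected so carries F and passed f to Aisha (ff), so Kira is Ff.
The cross gives 1/4 FF : 1/2 Ff : 1/4 ff, so P(offspring is unaffected) = 3/4.

3/4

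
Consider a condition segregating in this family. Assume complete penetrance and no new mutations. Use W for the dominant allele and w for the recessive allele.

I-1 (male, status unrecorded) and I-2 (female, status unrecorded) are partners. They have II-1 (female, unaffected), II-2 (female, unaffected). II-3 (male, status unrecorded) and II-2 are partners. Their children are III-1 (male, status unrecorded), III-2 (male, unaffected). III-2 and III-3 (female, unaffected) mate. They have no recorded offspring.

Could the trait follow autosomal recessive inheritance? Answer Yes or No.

Yes

A consistent assignment under autosomal recessive exists: I-1 WW, I-2 WW, II-1 WW, II-2 WW, II-3 WW, III-1 WW, III-2 WW, III-3 WW.
In this assignment every recorded phenotype matches its genotype and every non-founder's genotype is obtainable from its parents' genotypes, so the pedigree is consistent.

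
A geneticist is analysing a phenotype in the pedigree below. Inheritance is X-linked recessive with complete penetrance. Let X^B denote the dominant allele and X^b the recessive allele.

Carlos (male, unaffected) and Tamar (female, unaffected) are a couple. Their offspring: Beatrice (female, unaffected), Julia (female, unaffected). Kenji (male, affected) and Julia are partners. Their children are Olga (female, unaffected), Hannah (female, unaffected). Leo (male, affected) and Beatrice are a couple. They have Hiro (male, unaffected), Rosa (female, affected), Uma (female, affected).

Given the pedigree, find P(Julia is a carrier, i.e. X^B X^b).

1/5

Carlos is unaffected, so Carlos is X^B Y.
Tamar is unaffected so carries B and passed b to Beatrice (X^B X^b, whose B came from Carlos), so Tamar is X^B X^b.
Their cross gives offspring ratios 1/2 X^B X^B : 1/2 X^B X^b. Conditioning on Julia being unaffected, P(X^B X^b) = 1/2 / 1 = 1/2 before taking Julia's own offspring into account.
Kenji is affected, so Kenji is X^b Y.
Now use Julia's offspring. Probability of each recorded status — unaffected daughter Olga: 1/2 if Julia is X^B X^b, 1 if X^B X^B; unaffected daughter Hannah: 1/2 if Julia is X^B X^b, 1 if X^B X^B.
Bayes: P(X^B X^b) = 1/2·1/4 / (1/2·1/4 + 1/2·1) = 1/5.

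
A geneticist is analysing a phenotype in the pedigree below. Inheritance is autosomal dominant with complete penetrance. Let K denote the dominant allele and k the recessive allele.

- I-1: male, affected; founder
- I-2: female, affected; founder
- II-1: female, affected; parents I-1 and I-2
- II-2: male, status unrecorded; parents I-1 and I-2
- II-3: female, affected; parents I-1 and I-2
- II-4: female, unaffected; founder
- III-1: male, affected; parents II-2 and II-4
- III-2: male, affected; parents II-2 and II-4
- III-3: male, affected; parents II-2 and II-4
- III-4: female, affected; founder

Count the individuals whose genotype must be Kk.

Obligate heterozygotes: III-1 is affected so carries K and received k from II-4 (kk), so III-1 is Kk; III-2 is affected so carries K and received k from II-4 (kk), so III-2 is Kk; III-3 is affected so carries K and received k from II-4 (kk), so III-3 is Kk.
Every other individual is either homozygous by phenotype or has at least one consistent homozygous assignment, so the count is 3.

3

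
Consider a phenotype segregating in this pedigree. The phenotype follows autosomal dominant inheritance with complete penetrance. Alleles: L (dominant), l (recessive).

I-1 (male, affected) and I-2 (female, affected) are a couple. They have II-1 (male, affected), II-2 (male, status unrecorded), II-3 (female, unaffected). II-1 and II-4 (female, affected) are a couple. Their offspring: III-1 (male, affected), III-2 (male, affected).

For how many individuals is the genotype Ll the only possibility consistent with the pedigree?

Obligate heterozygotes: I-1 is affected so carries L and passed l to II-3 (ll), so I-1 is Ll; I-2 is affected so carries L and passed l to II-3 (ll), so I-2 is Ll.
Every other individual is either homozygous by phenotype or has at least one consistent homozygous assignment, so the count is 2.

2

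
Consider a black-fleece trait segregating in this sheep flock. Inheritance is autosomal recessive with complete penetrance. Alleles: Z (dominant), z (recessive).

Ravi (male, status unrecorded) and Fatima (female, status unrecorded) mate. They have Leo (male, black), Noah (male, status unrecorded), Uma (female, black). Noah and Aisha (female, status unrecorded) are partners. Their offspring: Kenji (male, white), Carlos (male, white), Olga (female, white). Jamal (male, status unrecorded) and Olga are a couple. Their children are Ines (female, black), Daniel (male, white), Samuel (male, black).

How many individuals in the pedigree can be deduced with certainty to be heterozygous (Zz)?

Obligate heterozygotes: Olga is white so carries Z and passed z to Ines (zz), so Olga is Zz.
Every other individual is either homozygous by phenotype or has at least one consistent homozygous assignment, so the count is 1.

1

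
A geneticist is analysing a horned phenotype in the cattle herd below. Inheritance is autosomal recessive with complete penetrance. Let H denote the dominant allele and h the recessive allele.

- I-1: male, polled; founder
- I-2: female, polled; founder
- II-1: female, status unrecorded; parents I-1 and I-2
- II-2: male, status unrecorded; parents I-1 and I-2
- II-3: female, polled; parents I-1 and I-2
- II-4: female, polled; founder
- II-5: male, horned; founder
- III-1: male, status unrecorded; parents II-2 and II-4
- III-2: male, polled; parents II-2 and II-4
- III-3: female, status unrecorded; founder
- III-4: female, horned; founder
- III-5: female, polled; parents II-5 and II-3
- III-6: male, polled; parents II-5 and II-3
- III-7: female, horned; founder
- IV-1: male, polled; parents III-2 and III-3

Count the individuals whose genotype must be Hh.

Obligate heterozygotes: III-5 is polled so carries H and received h from II-5 (hh), so III-5 is Hh; III-6 is polled so carries H and received h from II-5 (hh), so III-6 is Hh.
Every other individual is either homozygous by phenotype or has at least one consistent homozygous assignment, so the count is 2.

2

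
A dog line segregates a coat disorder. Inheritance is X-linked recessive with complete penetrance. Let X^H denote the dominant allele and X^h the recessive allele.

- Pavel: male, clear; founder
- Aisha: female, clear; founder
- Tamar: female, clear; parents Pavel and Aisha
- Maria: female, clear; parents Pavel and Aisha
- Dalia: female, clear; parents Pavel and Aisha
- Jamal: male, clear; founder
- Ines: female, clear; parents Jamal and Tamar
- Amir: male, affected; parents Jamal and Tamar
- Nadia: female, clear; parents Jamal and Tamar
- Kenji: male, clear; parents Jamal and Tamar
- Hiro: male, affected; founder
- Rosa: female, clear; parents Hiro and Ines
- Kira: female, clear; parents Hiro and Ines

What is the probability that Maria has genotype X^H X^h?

1/2

Pavel is clear, so Pavel is X^H Y.
Aisha is clear so carries H and passed h to Tamar (X^H X^h, whose H came from Pavel), so Aisha is X^H X^h.
Their cross gives offspring ratios 1/2 X^H X^H : 1/2 X^H X^h. Conditioning on Maria being clear, P(X^H X^h) = 1/2 / 1 = 1/2.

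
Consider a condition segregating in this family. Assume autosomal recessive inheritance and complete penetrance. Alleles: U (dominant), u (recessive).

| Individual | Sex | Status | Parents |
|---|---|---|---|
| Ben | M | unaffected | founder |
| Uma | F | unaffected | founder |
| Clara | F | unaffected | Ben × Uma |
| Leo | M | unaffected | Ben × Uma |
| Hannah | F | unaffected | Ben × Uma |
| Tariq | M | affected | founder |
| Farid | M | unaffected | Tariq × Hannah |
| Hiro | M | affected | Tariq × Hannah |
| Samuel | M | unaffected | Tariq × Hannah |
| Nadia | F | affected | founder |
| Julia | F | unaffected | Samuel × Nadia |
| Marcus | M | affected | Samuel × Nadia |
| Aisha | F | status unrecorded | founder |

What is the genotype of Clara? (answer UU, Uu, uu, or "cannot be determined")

cannot be determined

Clara's phenotype allows UU or Uu, and no parent or child forces a single allele at both positions; consistent genotype assignments exist with Clara as UU or Uu.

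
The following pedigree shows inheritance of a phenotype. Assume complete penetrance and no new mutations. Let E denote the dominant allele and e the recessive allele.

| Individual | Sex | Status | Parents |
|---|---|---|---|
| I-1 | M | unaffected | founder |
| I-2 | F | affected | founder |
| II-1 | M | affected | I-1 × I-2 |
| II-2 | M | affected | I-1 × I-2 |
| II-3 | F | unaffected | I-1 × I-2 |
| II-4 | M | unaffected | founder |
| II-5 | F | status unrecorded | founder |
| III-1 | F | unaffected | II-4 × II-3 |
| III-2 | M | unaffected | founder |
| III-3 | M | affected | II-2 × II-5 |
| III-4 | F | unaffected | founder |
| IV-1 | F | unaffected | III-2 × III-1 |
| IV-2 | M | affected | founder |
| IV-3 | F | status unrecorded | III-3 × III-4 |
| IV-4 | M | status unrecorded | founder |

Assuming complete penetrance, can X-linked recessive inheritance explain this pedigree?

A consistent assignment under X-linked recessive exists: I-1 X^E Y, I-2 X^e X^e, II-1 X^e Y, II-2 X^e Y, II-3 X^E X^e, II-4 X^E Y, II-5 X^E X^e, III-1 X^E X^E, III-2 X^E Y, III-3 X^e Y, III-4 X^E X^E, IV-1 X^E X^E, IV-2 X^e Y, IV-3 X^E X^e, IV-4 X^E Y.
In this assignment every recorded phenotype matches its genotype and every non-founder's genotype is obtainable from its parents' genotypes, so the pedigree is consistent.

Yes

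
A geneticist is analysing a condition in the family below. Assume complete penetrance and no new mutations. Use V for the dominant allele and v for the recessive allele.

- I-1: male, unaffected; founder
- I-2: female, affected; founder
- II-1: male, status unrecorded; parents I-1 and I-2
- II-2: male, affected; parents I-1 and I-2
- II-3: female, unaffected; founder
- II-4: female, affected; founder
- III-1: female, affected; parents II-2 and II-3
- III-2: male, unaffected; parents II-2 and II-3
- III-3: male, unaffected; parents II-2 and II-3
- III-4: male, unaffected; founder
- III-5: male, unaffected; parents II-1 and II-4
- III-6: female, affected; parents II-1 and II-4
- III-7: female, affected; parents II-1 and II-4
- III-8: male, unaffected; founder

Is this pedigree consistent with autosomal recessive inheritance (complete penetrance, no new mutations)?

A consistent assignment under autosomal recessive exists: I-1 Vv, I-2 vv, II-1 Vv, II-2 vv, II-3 Vv, II-4 vv, III-1 vv, III-2 Vv, III-3 Vv, III-4 VV, III-5 Vv, III-6 vv, III-7 vv, III-8 VV.
In this assignment every recorded phenotype matches its genotype and every non-founder's genotype is obtainable from its parents' genotypes, so the pedigree is consistent.

Yes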